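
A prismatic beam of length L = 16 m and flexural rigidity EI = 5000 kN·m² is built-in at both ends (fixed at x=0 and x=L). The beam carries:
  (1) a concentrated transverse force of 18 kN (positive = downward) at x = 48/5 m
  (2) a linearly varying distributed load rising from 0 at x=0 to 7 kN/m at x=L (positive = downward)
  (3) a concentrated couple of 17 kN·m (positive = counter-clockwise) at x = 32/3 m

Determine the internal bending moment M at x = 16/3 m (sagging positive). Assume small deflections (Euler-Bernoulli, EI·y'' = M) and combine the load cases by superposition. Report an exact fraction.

M(16/3) = 271733/10125 kN·m

Load 1 — point force P=18 kN at a=48/5 m (b=L-a=32/5):
  M_1 = Pb²(3a+b)x/L³ - Pab²/L²  [x≤a] = 18·(32/5)²·(3·(48/5)+(32/5))·(16/3)/16³ - 18·(48/5)·(32/5)²/16² = 768/125 kN·m
Load 2 — triangular load w₀=7 kN/m (0→w₀ over full span):
  M_2 = 3w₀Lx/20 - w₀L²/30 - w₀x³/(6L) = 3·7·16·(16/3)/20 - 7·16²/30 - 7·(16/3)³/(6·16) = 7616/405 kN·m
Load 3 — applied couple M₀=17 kN·m at a=32/3 m (b=L-a=16/3):
  M_3 = R_Ax - M_A  [x≤a] with R_A=17/12, M_A=17/3 = (17/12)·(16/3) - (17/3) = 17/9 kN·m
Superposition: M = Σ M_i = 271733/10125 kN·m ≈ 26.837827 kN·m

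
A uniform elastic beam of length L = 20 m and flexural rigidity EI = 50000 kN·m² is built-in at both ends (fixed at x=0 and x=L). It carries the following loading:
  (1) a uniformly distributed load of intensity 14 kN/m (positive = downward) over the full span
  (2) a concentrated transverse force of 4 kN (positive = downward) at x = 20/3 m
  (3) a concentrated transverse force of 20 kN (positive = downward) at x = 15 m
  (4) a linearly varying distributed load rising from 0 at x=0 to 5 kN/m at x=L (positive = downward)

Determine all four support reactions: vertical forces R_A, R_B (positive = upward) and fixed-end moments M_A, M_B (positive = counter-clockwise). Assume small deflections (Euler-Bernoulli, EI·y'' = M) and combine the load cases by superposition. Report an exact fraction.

R_A = 34795/216 kN, M_A = 60905/108 kN·m, R_B = 41669/216 kN, M_B = -67915/108 kN·m

Load 1 — uniform load w=14 kN/m over full span:
  R_A = wL/2 = 14·20/2 = 140 kN
  M_A = wL²/12 = 14·20²/12 = 1400/3 kN·m
  R_B = wL/2 = 14·20/2 = 140 kN
  M_B = -wL²/12 = -14·20²/12 = -1400/3 kN·m
Load 2 — point force P=4 kN at a=20/3 m (b=L-a=40/3):
  R_A = Pb²(3a+b)/L³ = 4·(40/3)²·(3·(20/3)+(40/3))/20³ = 80/27 kN
  M_A = Pab²/L² = 4·(20/3)·(40/3)²/20² = 320/27 kN·m
  R_B = Pa²(a+3b)/L³ = 4·(20/3)²·((20/3)+3·(40/3))/20³ = 28/27 kN
  M_B = -Pa²b/L² = -4·(20/3)²·(40/3)/20² = -160/27 kN·m
Load 3 — point force P=20 kN at a=15 m (b=L-a=5):
  R_A = Pb²(3a+b)/L³ = 20·5²·(3·15+5)/20³ = 25/8 kN
  M_A = Pab²/L² = 20·15·5²/20² = 75/4 kN·m
  R_B = Pa²(a+3b)/L³ = 20·15²·(15+3·5)/20³ = 135/8 kN
  M_B = -Pa²b/L² = -20·15²·5/20² = -225/4 kN·m
Load 4 — triangular load w₀=5 kN/m (0→w₀ over full span):
  R_A = 3w₀L/20 = 3·5·20/20 = 15 kN
  M_A = w₀L²/30 = 5·20²/30 = 200/3 kN·m
  R_B = 7w₀L/20 = 7·5·20/20 = 35 kN
  M_B = -w₀L²/20 = -5·20²/20 = -100 kN·m
Superposition: R_A = 34795/216 kN, M_A = 60905/108 kN·m, R_B = 41669/216 kN, M_B = -67915/108 kN·m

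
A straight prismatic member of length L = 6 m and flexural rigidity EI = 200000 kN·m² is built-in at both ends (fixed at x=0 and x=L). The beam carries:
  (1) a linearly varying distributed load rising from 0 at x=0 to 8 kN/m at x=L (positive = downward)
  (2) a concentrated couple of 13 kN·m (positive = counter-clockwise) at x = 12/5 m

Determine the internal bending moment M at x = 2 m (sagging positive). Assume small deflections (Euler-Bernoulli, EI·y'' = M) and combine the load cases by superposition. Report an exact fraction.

M(2) = 1733/225 kN·m

Load 1 — triangular load w₀=8 kN/m (0→w₀ over full span):
  M_1 = 3w₀Lx/20 - w₀L²/30 - w₀x³/(6L) = 3·8·6·2/20 - 8·6²/30 - 8·2³/(6·6) = 136/45 kN·m
Load 2 — applied couple M₀=13 kN·m at a=12/5 m (b=L-a=18/5):
  M_2 = R_Ax - M_A  [x≤a] with R_A=78/25, M_A=39/25 = (78/25)·2 - (39/25) = 117/25 kN·m
Superposition: M = Σ M_i = 1733/225 kN·m ≈ 7.702222 kN·m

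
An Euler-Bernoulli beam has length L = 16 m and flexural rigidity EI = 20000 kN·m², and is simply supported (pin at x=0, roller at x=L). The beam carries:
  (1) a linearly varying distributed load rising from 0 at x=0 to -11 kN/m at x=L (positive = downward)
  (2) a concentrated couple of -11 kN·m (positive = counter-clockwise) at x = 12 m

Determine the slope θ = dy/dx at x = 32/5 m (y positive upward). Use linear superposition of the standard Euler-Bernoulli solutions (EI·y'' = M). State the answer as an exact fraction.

Load 1 — triangular load w₀=-11 kN/m (0→w₀ over full span):
  θ_1 = -w₀(7L⁴-30L²x²+15x⁴)/(360LEI) = -(-11)·(7·16⁴-30·16²·(32/5)²+15·(32/5)⁴)/(360·16·20000) = 56848/3515625 rad
Load 2 — applied couple M₀=-11 kN·m at a=12 m (b=L-a=4):
  θ_2 = (M₀x²/(2L)+C₁)/EI  [x≤a] with C₁=M₀(3b²-L²)/(6L)=143/6 = ((-11)·(32/5)²/(2·16)+(143/6))/20000 = 1463/3000000 rad
Superposition: θ = Σ θ_i = 3747997/225000000 rad ≈ 0.016658 rad

θ(32/5) = 3747997/225000000 rad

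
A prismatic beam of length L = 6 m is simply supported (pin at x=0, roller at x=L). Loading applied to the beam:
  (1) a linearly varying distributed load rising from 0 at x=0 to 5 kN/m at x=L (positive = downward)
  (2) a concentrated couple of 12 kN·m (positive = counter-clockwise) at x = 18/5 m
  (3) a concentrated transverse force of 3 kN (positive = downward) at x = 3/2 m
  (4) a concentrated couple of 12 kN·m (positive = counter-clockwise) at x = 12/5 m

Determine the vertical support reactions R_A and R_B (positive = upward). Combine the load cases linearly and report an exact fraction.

R_A = 45/4 kN, R_B = 27/4 kN

Load 1 — triangular load w₀=5 kN/m (0→w₀ over full span):
  R_A = w₀L/6 = 5·6/6 = 5 kN
  R_B = w₀L/3 = 5·6/3 = 10 kN
Load 2 — applied couple M₀=12 kN·m at a=18/5 m (b=L-a=12/5):
  R_A = M₀/L = 12/6 = 2 kN
  R_B = -M₀/L = -12/6 = -2 kN
Load 3 — point force P=3 kN at a=3/2 m (b=L-a=9/2):
  R_A = Pb/L = 3·(9/2)/6 = 9/4 kN
  R_B = Pa/L = 3·(3/2)/6 = 3/4 kN
Load 4 — applied couple M₀=12 kN·m at a=12/5 m (b=L-a=18/5):
  R_A = M₀/L = 12/6 = 2 kN
  R_B = -M₀/L = -12/6 = -2 kN
Superposition: R_A = 45/4 kN, R_B = 27/4 kN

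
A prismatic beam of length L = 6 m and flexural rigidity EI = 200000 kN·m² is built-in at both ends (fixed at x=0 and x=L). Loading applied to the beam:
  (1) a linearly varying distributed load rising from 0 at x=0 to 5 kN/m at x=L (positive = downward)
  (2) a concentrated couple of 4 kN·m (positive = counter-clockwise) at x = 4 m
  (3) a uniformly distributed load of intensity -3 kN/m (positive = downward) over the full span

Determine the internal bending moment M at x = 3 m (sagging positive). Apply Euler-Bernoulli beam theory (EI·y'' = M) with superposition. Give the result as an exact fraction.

M(3) = 7/12 kN·m

Load 1 — triangular load w₀=5 kN/m (0→w₀ over full span):
  M_1 = 3w₀Lx/20 - w₀L²/30 - w₀x³/(6L) = 3·5·6·3/20 - 5·6²/30 - 5·3³/(6·6) = 15/4 kN·m
Load 2 — applied couple M₀=4 kN·m at a=4 m (b=L-a=2):
  M_2 = R_Ax - M_A  [x≤a] with R_A=8/9, M_A=4/3 = (8/9)·3 - (4/3) = 4/3 kN·m
Load 3 — uniform load w=-3 kN/m over full span:
  M_3 = wLx/2 - wL²/12 - wx²/2 = (-3)·6·3/2 - (-3)·6²/12 - (-3)·3²/2 = -9/2 kN·m
Superposition: M = Σ M_i = 7/12 kN·m ≈ 0.583333 kN·m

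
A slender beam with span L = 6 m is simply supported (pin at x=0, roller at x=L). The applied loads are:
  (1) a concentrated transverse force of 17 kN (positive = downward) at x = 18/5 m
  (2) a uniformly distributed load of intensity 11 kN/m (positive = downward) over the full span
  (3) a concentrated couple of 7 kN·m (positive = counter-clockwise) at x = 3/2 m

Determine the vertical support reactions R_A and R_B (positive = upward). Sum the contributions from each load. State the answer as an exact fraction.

Load 1 — point force P=17 kN at a=18/5 m (b=L-a=12/5):
  R_A = Pb/L = 17·(12/5)/6 = 34/5 kN
  R_B = Pa/L = 17·(18/5)/6 = 51/5 kN
Load 2 — uniform load w=11 kN/m over full span:
  R_A = wL/2 = 11·6/2 = 33 kN
  R_B = wL/2 = 11·6/2 = 33 kN
Load 3 — applied couple M₀=7 kN·m at a=3/2 m (b=L-a=9/2):
  R_A = M₀/L = 7/6 kN
  R_B = -M₀/L = -7/6 kN
Superposition: R_A = 1229/30 kN, R_B = 1261/30 kN

R_A = 1229/30 kN, R_B = 1261/30 kN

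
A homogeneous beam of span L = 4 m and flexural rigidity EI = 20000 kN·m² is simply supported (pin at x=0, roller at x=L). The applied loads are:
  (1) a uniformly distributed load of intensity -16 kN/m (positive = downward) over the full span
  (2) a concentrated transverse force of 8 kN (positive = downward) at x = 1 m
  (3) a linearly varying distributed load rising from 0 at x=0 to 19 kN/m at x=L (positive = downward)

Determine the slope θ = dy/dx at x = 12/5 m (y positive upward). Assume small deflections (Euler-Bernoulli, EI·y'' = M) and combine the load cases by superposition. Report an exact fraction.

Load 1 — uniform load w=-16 kN/m over full span:
  θ_1 = -w(L³-6Lx²+4x³)/(24EI) = -(-16)·(4³-6·4·(12/5)²+4·(12/5)³)/(24·20000) = -148/234375 rad
Load 2 — point force P=8 kN at a=1 m (b=L-a=3):
  θ_2 = -Pa(2L²-6Lx+3x²+a²)/(6LEI)  [x>a] = -8·1·(2·4²-6·4·(12/5)+3·(12/5)²+1²)/(6·4·20000) = 61/500000 rad
Load 3 — triangular load w₀=19 kN/m (0→w₀ over full span):
  θ_3 = -w₀(7L⁴-30L²x²+15x⁴)/(360LEI) = -19·(7·4⁴-30·4²·(12/5)²+15·(12/5)⁴)/(360·4·20000) = 1102/3515625 rad
Superposition: θ = Σ θ_i = -22051/112500000 rad ≈ -0.000196 rad

θ(12/5) = -22051/112500000 rad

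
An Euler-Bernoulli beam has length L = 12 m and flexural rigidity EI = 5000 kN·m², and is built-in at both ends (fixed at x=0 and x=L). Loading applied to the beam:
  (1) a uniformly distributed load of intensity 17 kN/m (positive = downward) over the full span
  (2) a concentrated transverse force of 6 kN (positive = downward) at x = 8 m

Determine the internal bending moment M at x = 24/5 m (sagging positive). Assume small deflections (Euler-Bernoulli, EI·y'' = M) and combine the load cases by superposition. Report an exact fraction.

M(24/5) = 6892/75 kN·m

Load 1 — uniform load w=17 kN/m over full span:
  M_1 = wLx/2 - wL²/12 - wx²/2 = 17·12·(24/5)/2 - 17·12²/12 - 17·(24/5)²/2 = 2244/25 kN·m
Load 2 — point force P=6 kN at a=8 m (b=L-a=4):
  M_2 = Pb²(3a+b)x/L³ - Pab²/L²  [x≤a] = 6·4²·(3·8+4)·(24/5)/12³ - 6·8·4²/12² = 32/15 kN·m
Superposition: M = Σ M_i = 6892/75 kN·m ≈ 91.893333 kN·m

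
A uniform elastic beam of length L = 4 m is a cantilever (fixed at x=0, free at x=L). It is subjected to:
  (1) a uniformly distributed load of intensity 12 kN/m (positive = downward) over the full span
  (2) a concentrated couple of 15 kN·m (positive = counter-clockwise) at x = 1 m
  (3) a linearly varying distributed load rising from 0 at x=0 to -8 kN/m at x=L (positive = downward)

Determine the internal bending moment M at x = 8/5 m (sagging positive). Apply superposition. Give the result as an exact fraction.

Load 1 — uniform load w=12 kN/m over full span:
  M_1 = -w(L-x)²/2 = -12·(4-(8/5))²/2 = -864/25 kN·m
Load 2 — applied couple M₀=15 kN·m at a=1 m (b=L-a=3):
  M_2 = 0  [x>a] = 0 kN·m
Load 3 — triangular load w₀=-8 kN/m (0→w₀ over full span):
  M_3 = w₀Lx/2 - w₀L²/3 - w₀x³/(6L) = (-8)·4·(8/5)/2 - (-8)·4²/3 - (-8)·(8/5)³/(6·4) = 2304/125 kN·m
Superposition: M = Σ M_i = -2016/125 kN·m ≈ -16.128000 kN·m

M(8/5) = -2016/125 kN·m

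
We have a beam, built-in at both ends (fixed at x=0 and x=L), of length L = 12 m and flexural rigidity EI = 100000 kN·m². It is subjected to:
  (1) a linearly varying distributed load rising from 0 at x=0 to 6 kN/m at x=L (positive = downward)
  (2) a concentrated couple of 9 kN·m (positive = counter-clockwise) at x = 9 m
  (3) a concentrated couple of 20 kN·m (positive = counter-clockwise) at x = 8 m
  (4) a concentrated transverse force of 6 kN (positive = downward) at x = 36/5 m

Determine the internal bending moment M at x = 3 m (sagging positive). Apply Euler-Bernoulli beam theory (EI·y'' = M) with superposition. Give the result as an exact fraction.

Load 1 — triangular load w₀=6 kN/m (0→w₀ over full span):
  M_1 = 3w₀Lx/20 - w₀L²/30 - w₀x³/(6L) = 3·6·12·3/20 - 6·12²/30 - 6·3³/(6·12) = 27/20 kN·m
Load 2 — applied couple M₀=9 kN·m at a=9 m (b=L-a=3):
  M_2 = R_Ax - M_A  [x≤a] with R_A=27/32, M_A=45/16 = (27/32)·3 - (45/16) = -9/32 kN·m
Load 3 — applied couple M₀=20 kN·m at a=8 m (b=L-a=4):
  M_3 = R_Ax - M_A  [x≤a] with R_A=20/9, M_A=20/3 = (20/9)·3 - (20/3) = 0 kN·m
Load 4 — point force P=6 kN at a=36/5 m (b=L-a=24/5):
  M_4 = Pb²(3a+b)x/L³ - Pab²/L²  [x≤a] = 6·(24/5)²·(3·(36/5)+(24/5))·3/12³ - 6·(36/5)·(24/5)²/12² = -72/125 kN·m
Superposition: M = Σ M_i = 1971/4000 kN·m ≈ 0.492750 kN·m

M(3) = 1971/4000 kN·m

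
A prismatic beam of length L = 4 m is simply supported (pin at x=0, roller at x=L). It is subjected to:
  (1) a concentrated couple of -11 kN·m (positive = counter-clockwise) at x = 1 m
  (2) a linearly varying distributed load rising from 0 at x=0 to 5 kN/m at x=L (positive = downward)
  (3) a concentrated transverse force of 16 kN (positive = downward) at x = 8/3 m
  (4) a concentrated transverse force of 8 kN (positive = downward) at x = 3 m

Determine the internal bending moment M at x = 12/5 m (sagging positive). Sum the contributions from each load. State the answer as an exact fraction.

M(12/5) = 678/25 kN·m

Load 1 — applied couple M₀=-11 kN·m at a=1 m (b=L-a=3):
  M_1 = M₀x/L - M₀  [x>a] = (-11)·(12/5)/4 - (-11) = 22/5 kN·m
Load 2 — triangular load w₀=5 kN/m (0→w₀ over full span):
  M_2 = w₀Lx/6 - w₀x³/(6L) = 5·4·(12/5)/6 - 5·(12/5)³/(6·4) = 128/25 kN·m
Load 3 — point force P=16 kN at a=8/3 m (b=L-a=4/3):
  M_3 = Pbx/L  [x≤a] = 16·(4/3)·(12/5)/4 = 64/5 kN·m
Load 4 — point force P=8 kN at a=3 m (b=L-a=1):
  M_4 = Pbx/L  [x≤a] = 8·1·(12/5)/4 = 24/5 kN·m
Superposition: M = Σ M_i = 678/25 kN·m ≈ 27.120000 kN·m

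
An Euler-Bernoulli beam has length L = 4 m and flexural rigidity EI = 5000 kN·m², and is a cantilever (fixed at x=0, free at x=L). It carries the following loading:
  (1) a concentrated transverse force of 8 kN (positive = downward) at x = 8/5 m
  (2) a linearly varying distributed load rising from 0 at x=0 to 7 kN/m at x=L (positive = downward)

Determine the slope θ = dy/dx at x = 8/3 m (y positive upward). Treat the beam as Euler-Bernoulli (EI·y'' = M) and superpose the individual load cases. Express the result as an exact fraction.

Load 1 — point force P=8 kN at a=8/5 m (b=L-a=12/5):
  θ_1 = -Pa²/(2EI)  [x>a] = -8·(8/5)²/(2·5000) = -32/15625 rad
Load 2 — triangular load w₀=7 kN/m (0→w₀ over full span):
  θ_2 = (w₀Lx²/4-w₀L²x/3-w₀x⁴/(24L))/EI = (7·4·(8/3)²/4-7·4²·(8/3)/3-7·(8/3)⁴/(24·4))/5000 = -1624/151875 rad
Superposition: θ = Σ θ_i = -48376/3796875 rad ≈ -0.012741 rad

θ(8/3) = -48376/3796875 rad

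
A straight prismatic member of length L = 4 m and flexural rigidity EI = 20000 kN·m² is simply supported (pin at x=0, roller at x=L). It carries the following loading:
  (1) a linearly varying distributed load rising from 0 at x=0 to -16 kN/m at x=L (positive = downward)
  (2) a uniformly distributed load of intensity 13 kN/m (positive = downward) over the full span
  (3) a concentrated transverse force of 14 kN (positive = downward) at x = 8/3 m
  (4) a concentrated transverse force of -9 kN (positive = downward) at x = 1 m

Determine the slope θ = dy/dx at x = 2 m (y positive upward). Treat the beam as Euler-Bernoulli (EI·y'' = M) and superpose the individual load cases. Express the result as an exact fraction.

θ(2) = -5213/64800000 rad

Load 1 — triangular load w₀=-16 kN/m (0→w₀ over full span):
  θ_1 = -w₀(7L⁴-30L²x²+15x⁴)/(360LEI) = -(-16)·(7·4⁴-30·4²·2²+15·2⁴)/(360·4·20000) = 7/112500 rad
Load 2 — uniform load w=13 kN/m over full span:
  θ_2 = -w(L³-6Lx²+4x³)/(24EI) = -13·(4³-6·4·2²+4·2³)/(24·20000) = 0 rad
Load 3 — point force P=14 kN at a=8/3 m (b=L-a=4/3):
  θ_3 = -Pb(L²-b²-3x²)/(6LEI)  [x≤a] = -14·(4/3)·(4²-(4/3)²-3·2²)/(6·4·20000) = -7/81000 rad
Load 4 — point force P=-9 kN at a=1 m (b=L-a=3):
  θ_4 = -Pa(2L²-6Lx+3x²+a²)/(6LEI)  [x>a] = -(-9)·1·(2·4²-6·4·2+3·2²+1²)/(6·4·20000) = -9/160000 rad
Superposition: θ = Σ θ_i = -5213/64800000 rad ≈ -0.000080 rad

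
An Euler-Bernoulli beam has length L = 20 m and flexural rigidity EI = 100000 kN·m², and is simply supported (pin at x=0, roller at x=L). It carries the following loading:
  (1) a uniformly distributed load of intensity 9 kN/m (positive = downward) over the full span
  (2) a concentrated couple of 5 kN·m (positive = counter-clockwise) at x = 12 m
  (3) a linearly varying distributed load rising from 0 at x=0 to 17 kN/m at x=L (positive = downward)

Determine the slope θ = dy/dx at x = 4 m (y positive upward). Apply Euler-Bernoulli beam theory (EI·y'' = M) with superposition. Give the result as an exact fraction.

Load 1 — uniform load w=9 kN/m over full span:
  θ_1 = -w(L³-6Lx²+4x³)/(24EI) = -9·(20³-6·20·4²+4·4³)/(24·100000) = -297/12500 rad
Load 2 — applied couple M₀=5 kN·m at a=12 m (b=L-a=8):
  θ_2 = (M₀x²/(2L)+C₁)/EI  [x≤a] with C₁=M₀(3b²-L²)/(6L)=-26/3 = (5·4²/(2·20)+(-26/3))/100000 = -1/15000 rad
Load 3 — triangular load w₀=17 kN/m (0→w₀ over full span):
  θ_3 = -w₀(7L⁴-30L²x²+15x⁴)/(360LEI) = -17·(7·20⁴-30·20²·4²+15·4⁴)/(360·20·100000) = -3094/140625 rad
Superposition: θ = Σ θ_i = -51557/1125000 rad ≈ -0.045828 rad

θ(4) = -51557/1125000 rad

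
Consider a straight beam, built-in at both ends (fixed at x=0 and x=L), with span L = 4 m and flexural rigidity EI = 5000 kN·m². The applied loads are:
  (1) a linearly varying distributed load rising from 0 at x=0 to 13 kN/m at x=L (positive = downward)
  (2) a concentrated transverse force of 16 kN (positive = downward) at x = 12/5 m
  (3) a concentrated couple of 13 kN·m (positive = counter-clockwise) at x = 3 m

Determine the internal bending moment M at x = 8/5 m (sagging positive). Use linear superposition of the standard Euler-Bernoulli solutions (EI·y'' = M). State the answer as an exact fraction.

Load 1 — triangular load w₀=13 kN/m (0→w₀ over full span):
  M_1 = 3w₀Lx/20 - w₀L²/30 - w₀x³/(6L) = 3·13·4·(8/5)/20 - 13·4²/30 - 13·(8/5)³/(6·4) = 416/125 kN·m
Load 2 — point force P=16 kN at a=12/5 m (b=L-a=8/5):
  M_2 = Pb²(3a+b)x/L³ - Pab²/L²  [x≤a] = 16·(8/5)²·(3·(12/5)+(8/5))·(8/5)/4³ - 16·(12/5)·(8/5)²/4² = 1792/625 kN·m
Load 3 — applied couple M₀=13 kN·m at a=3 m (b=L-a=1):
  M_3 = R_Ax - M_A  [x≤a] with R_A=117/32, M_A=65/16 = (117/32)·(8/5) - (65/16) = 143/80 kN·m
Superposition: M = Σ M_i = 79827/10000 kN·m ≈ 7.982700 kN·m

M(8/5) = 79827/10000 kN·m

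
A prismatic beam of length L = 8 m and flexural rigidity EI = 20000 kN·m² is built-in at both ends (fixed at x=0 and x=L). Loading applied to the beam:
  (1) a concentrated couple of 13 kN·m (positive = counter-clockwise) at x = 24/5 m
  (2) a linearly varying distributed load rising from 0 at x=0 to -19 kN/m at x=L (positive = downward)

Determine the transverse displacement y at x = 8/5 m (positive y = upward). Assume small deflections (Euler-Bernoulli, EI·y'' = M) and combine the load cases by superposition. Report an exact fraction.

Load 1 — applied couple M₀=13 kN·m at a=24/5 m (b=L-a=16/5):
  y_1 = (R_Ax³/6 - M_Ax²/2)/EI  [x≤a] with R_A=117/50, M_A=104/25 = ((117/50)·(8/5)³/6 - (104/25)·(8/5)²/2)/20000 = -364/1953125 m
Load 2 — triangular load w₀=-19 kN/m (0→w₀ over full span):
  y_2 = -w₀x²(L-x)²(x+2L)/(120LEI) = -(-19)·(8/5)²·(8-(8/5))²·((8/5)+2·8)/(120·8·20000) = 53504/29296875 m
Superposition: y = Σ y_i = 48044/29296875 m ≈ 0.001640 m

y(8/5) = 48044/29296875 m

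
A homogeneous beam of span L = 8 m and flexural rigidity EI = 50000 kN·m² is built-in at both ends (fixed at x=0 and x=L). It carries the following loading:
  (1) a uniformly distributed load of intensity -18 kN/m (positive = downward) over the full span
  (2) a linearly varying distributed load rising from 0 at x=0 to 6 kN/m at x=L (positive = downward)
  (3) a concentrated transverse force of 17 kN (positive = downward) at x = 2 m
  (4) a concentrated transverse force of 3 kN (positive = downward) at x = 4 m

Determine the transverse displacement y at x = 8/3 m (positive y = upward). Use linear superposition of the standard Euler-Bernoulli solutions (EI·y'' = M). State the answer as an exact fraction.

y(8/3) = 7493/3796875 m

Load 1 — uniform load w=-18 kN/m over full span:
  y_1 = -wx²(L-x)²/(24EI) = -(-18)·(8/3)²·(8-(8/3))²/(24·50000) = 256/84375 m
Load 2 — triangular load w₀=6 kN/m (0→w₀ over full span):
  y_2 = -w₀x²(L-x)²(x+2L)/(120LEI) = -6·(8/3)²·(8-(8/3))²·((8/3)+2·8)/(120·8·50000) = -1792/3796875 m
Load 3 — point force P=17 kN at a=2 m (b=L-a=6):
  y_3 = -Pa²(L-x)²(3bL-(3b+a)(L-x))/(6L³EI)  [x>a] = -17·2²·(8-(8/3))²·(3·6·8-(3·6+2)·(8-(8/3)))/(6·8³·50000) = -119/253125 m
Load 4 — point force P=3 kN at a=4 m (b=L-a=4):
  y_4 = -Pb²x²(3aL-(3a+b)x)/(6L³EI)  [x≤a] = -3·4²·(8/3)²·(3·4·8-(3·4+4)·(8/3))/(6·8³·50000) = -2/16875 m
Superposition: y = Σ y_i = 7493/3796875 m ≈ 0.001973 m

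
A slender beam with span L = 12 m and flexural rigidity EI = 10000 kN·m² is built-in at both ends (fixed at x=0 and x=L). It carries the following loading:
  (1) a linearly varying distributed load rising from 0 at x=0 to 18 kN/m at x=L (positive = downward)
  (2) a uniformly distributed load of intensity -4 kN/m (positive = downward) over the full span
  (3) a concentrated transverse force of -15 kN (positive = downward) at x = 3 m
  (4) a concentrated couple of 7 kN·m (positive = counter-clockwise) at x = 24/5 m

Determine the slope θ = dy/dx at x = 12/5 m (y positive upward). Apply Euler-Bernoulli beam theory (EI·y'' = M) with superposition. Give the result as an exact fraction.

Load 1 — triangular load w₀=18 kN/m (0→w₀ over full span):
  θ_1 = -w₀(2x(L-x)(L-2x)(x+2L)+x²(L-x)²)/(120LEI) = -18·(2·(12/5)·(12-(12/5))·(12-2·(12/5))·((12/5)+2·12)+(12/5)²·(12-(12/5))²)/(120·12·10000) = -4536/390625 rad
Load 2 — uniform load w=-4 kN/m over full span:
  θ_2 = -wx(L-x)(L-2x)/(12EI) = -(-4)·(12/5)·(12-(12/5))·(12-2·(12/5))/(12·10000) = 432/78125 rad
Load 3 — point force P=-15 kN at a=3 m (b=L-a=9):
  θ_3 = -Pb²x(2aL-(3a+b)x)/(2L³EI)  [x≤a] = -(-15)·9²·(12/5)·(2·3·12-(3·3+9)·(12/5))/(2·12³·10000) = 243/100000 rad
Load 4 — applied couple M₀=7 kN·m at a=24/5 m (b=L-a=36/5):
  θ_4 = (R_Ax²/2 - M_Ax)/EI  [x≤a] with R_A=21/25, M_A=21/25 = ((21/25)·(12/5)²/2 - (21/25)·(12/5))/10000 = 63/1562500 rad
Superposition: θ = Σ θ_i = -45153/12500000 rad ≈ -0.003612 rad

θ(12/5) = -45153/12500000 rad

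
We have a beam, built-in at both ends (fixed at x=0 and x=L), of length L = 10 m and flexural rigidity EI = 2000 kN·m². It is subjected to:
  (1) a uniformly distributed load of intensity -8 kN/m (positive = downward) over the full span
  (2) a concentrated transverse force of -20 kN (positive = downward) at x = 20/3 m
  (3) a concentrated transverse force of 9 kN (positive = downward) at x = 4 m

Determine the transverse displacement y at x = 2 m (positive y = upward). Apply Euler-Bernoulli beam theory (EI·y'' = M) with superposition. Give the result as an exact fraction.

y(2) = 227573/5062500 m

Load 1 — uniform load w=-8 kN/m over full span:
  y_1 = -wx²(L-x)²/(24EI) = -(-8)·2²·(10-2)²/(24·2000) = 16/375 m
Load 2 — point force P=-20 kN at a=20/3 m (b=L-a=10/3):
  y_2 = -Pb²x²(3aL-(3a+b)x)/(6L³EI)  [x≤a] = -(-20)·(10/3)²·2²·(3·(20/3)·10-(3·(20/3)+(10/3))·2)/(6·10³·2000) = 23/2025 m
Load 3 — point force P=9 kN at a=4 m (b=L-a=6):
  y_3 = -Pb²x²(3aL-(3a+b)x)/(6L³EI)  [x≤a] = -9·6²·2²·(3·4·10-(3·4+6)·2)/(6·10³·2000) = -567/62500 m
Superposition: y = Σ y_i = 227573/5062500 m ≈ 0.044953 m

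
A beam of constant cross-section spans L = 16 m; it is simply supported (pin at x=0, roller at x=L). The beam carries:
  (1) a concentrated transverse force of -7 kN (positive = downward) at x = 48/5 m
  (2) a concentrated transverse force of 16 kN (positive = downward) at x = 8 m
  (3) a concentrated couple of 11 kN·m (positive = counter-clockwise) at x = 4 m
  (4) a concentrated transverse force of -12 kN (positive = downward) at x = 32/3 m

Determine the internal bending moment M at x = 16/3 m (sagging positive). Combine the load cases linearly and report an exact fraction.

Load 1 — point force P=-7 kN at a=48/5 m (b=L-a=32/5):
  M_1 = Pbx/L  [x≤a] = (-7)·(32/5)·(16/3)/16 = -224/15 kN·m
Load 2 — point force P=16 kN at a=8 m (b=L-a=8):
  M_2 = Pbx/L  [x≤a] = 16·8·(16/3)/16 = 128/3 kN·m
Load 3 — applied couple M₀=11 kN·m at a=4 m (b=L-a=12):
  M_3 = M₀x/L - M₀  [x>a] = 11·(16/3)/16 - 11 = -22/3 kN·m
Load 4 — point force P=-12 kN at a=32/3 m (b=L-a=16/3):
  M_4 = Pbx/L  [x≤a] = (-12)·(16/3)·(16/3)/16 = -64/3 kN·m
Superposition: M = Σ M_i = -14/15 kN·m ≈ -0.933333 kN·m

M(16/3) = -14/15 kN·m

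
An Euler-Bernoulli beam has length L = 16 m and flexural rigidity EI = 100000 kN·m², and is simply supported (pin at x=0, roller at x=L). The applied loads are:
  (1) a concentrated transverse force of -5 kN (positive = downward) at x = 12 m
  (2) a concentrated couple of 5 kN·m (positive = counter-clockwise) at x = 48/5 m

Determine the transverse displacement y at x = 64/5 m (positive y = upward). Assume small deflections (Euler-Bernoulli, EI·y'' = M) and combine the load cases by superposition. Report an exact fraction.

y(64/5) = 31/15625 m

Load 1 — point force P=-5 kN at a=12 m (b=L-a=4):
  y_1 = -Pa(L-x)(2Lx-a²-x²)/(6LEI)  [x>a] = -(-5)·12·(16-(64/5))·(2·16·(64/5)-12²-(64/5)²)/(6·16·100000) = 159/78125 m
Load 2 — applied couple M₀=5 kN·m at a=48/5 m (b=L-a=32/5):
  y_2 = (M₀x³/(6L)-M₀(x-a)²/2+C₁x)/EI  [x>a] with C₁=M₀(3b²-L²)/(6L)=-104/15 = (5·(64/5)³/(6·16)-5·((64/5)-(48/5))²/2+(-104/15)·(64/5))/100000 = -4/78125 m
Superposition: y = Σ y_i = 31/15625 m ≈ 0.001984 m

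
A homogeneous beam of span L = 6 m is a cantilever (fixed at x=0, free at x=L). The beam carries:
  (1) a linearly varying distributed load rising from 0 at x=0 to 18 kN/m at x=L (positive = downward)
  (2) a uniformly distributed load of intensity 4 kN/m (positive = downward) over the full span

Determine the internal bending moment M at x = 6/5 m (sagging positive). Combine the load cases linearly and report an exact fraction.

Load 1 — triangular load w₀=18 kN/m (0→w₀ over full span):
  M_1 = w₀Lx/2 - w₀L²/3 - w₀x³/(6L) = 18·6·(6/5)/2 - 18·6²/3 - 18·(6/5)³/(6·6) = -19008/125 kN·m
Load 2 — uniform load w=4 kN/m over full span:
  M_2 = -w(L-x)²/2 = -4·(6-(6/5))²/2 = -1152/25 kN·m
Superposition: M = Σ M_i = -24768/125 kN·m ≈ -198.144000 kN·m

M(6/5) = -24768/125 kN·m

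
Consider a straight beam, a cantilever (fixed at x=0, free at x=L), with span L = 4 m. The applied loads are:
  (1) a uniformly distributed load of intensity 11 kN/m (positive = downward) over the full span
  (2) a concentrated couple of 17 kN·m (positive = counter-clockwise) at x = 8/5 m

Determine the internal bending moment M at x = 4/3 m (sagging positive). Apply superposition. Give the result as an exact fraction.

M(4/3) = -199/9 kN·m

Load 1 — uniform load w=11 kN/m over full span:
  M_1 = -w(L-x)²/2 = -11·(4-(4/3))²/2 = -352/9 kN·m
Load 2 — applied couple M₀=17 kN·m at a=8/5 m (b=L-a=12/5):
  M_2 = M₀  [x≤a] = 17 = 17 kN·m
Superposition: M = Σ M_i = -199/9 kN·m ≈ -22.111111 kN·m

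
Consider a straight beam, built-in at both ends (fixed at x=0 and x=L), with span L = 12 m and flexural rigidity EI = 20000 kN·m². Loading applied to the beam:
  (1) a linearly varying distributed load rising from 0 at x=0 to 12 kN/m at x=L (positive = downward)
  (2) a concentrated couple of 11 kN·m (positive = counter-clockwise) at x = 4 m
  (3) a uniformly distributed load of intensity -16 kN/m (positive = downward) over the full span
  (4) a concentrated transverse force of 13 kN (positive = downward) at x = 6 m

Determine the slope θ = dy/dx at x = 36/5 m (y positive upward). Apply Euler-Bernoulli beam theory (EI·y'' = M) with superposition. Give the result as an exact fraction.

θ(36/5) = -9721/3125000 rad

Load 1 — triangular load w₀=12 kN/m (0→w₀ over full span):
  θ_1 = -w₀(2x(L-x)(L-2x)(x+2L)+x²(L-x)²)/(120LEI) = -12·(2·(36/5)·(12-(36/5))·(12-2·(36/5))·((36/5)+2·12)+(36/5)²·(12-(36/5))²)/(120·12·20000) = 648/390625 rad
Load 2 — applied couple M₀=11 kN·m at a=4 m (b=L-a=8):
  θ_2 = (R_Ax²/2 - M_Ax - M₀(x-a))/EI  [x>a] with R_A=11/9, M_A=0 = ((11/9)·(36/5)²/2 - 0·(36/5) - 11·((36/5)-4))/20000 = -11/62500 rad
Load 3 — uniform load w=-16 kN/m over full span:
  θ_3 = -wx(L-x)(L-2x)/(12EI) = -(-16)·(36/5)·(12-(36/5))·(12-2·(36/5))/(12·20000) = -432/78125 rad
Load 4 — point force P=13 kN at a=6 m (b=L-a=6):
  θ_4 = Pa²(L-x)(2bL-(3b+a)(L-x))/(2L³EI)  [x>a] = 13·6²·(12-(36/5))·(2·6·12-(3·6+6)·(12-(36/5)))/(2·12³·20000) = 117/125000 rad
Superposition: θ = Σ θ_i = -9721/3125000 rad ≈ -0.003111 rad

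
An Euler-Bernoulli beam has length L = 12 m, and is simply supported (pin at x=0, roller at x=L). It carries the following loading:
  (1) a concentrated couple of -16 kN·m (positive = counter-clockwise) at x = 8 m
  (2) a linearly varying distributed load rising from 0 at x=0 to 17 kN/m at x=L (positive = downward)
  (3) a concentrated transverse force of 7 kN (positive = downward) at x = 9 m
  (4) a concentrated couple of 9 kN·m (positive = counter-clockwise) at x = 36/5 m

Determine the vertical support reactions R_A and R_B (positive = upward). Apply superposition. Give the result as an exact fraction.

R_A = 211/6 kN, R_B = 443/6 kN

Load 1 — applied couple M₀=-16 kN·m at a=8 m (b=L-a=4):
  R_A = M₀/L = (-16)/12 = -4/3 kN
  R_B = -M₀/L = -(-16)/12 = 4/3 kN
Load 2 — triangular load w₀=17 kN/m (0→w₀ over full span):
  R_A = w₀L/6 = 17·12/6 = 34 kN
  R_B = w₀L/3 = 17·12/3 = 68 kN
Load 3 — point force P=7 kN at a=9 m (b=L-a=3):
  R_A = Pb/L = 7·3/12 = 7/4 kN
  R_B = Pa/L = 7·9/12 = 21/4 kN
Load 4 — applied couple M₀=9 kN·m at a=36/5 m (b=L-a=24/5):
  R_A = M₀/L = 9/12 = 3/4 kN
  R_B = -M₀/L = -9/12 = -3/4 kN
Superposition: R_A = 211/6 kN, R_B = 443/6 kN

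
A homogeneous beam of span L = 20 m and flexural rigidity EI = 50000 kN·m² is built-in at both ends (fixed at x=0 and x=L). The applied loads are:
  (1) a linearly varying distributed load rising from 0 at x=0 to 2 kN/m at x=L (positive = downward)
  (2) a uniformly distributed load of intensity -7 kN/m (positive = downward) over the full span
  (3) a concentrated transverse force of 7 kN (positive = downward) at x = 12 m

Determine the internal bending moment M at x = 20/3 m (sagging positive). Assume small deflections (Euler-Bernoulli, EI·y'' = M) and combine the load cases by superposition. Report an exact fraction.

M(20/3) = -134452/2025 kN·m

Load 1 — triangular load w₀=2 kN/m (0→w₀ over full span):
  M_1 = 3w₀Lx/20 - w₀L²/30 - w₀x³/(6L) = 3·2·20·(20/3)/20 - 2·20²/30 - 2·(20/3)³/(6·20) = 680/81 kN·m
Load 2 — uniform load w=-7 kN/m over full span:
  M_2 = wLx/2 - wL²/12 - wx²/2 = (-7)·20·(20/3)/2 - (-7)·20²/12 - (-7)·(20/3)²/2 = -700/9 kN·m
Load 3 — point force P=7 kN at a=12 m (b=L-a=8):
  M_3 = Pb²(3a+b)x/L³ - Pab²/L²  [x≤a] = 7·8²·(3·12+8)·(20/3)/20³ - 7·12·8²/20² = 224/75 kN·m
Superposition: M = Σ M_i = -134452/2025 kN·m ≈ -66.396049 kN·m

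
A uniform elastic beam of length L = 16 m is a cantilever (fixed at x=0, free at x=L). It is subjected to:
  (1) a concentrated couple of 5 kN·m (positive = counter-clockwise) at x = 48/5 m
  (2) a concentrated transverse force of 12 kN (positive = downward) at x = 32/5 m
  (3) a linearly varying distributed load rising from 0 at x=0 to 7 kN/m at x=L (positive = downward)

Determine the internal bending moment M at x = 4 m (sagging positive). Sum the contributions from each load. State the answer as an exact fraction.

Load 1 — applied couple M₀=5 kN·m at a=48/5 m (b=L-a=32/5):
  M_1 = M₀  [x≤a] = 5 = 5 kN·m
Load 2 — point force P=12 kN at a=32/5 m (b=L-a=48/5):
  M_2 = -P(a-x)  [x≤a] = -12·((32/5)-4) = -144/5 kN·m
Load 3 — triangular load w₀=7 kN/m (0→w₀ over full span):
  M_3 = w₀Lx/2 - w₀L²/3 - w₀x³/(6L) = 7·16·4/2 - 7·16²/3 - 7·4³/(6·16) = -378 kN·m
Superposition: M = Σ M_i = -2009/5 kN·m ≈ -401.800000 kN·m

M(4) = -2009/5 kN·m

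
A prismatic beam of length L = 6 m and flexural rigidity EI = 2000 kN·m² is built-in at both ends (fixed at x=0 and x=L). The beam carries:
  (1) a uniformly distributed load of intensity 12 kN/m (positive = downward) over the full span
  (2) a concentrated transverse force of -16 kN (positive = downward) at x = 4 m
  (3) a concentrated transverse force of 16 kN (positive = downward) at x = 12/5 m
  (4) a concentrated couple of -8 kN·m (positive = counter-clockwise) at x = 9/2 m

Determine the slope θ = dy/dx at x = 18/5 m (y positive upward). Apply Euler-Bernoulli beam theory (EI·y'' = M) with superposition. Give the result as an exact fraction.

θ(18/5) = 22291/3125000 rad

Load 1 — uniform load w=12 kN/m over full span:
  θ_1 = -wx(L-x)(L-2x)/(12EI) = -12·(18/5)·(6-(18/5))·(6-2·(18/5))/(12·2000) = 81/15625 rad
Load 2 — point force P=-16 kN at a=4 m (b=L-a=2):
  θ_2 = -Pb²x(2aL-(3a+b)x)/(2L³EI)  [x≤a] = -(-16)·2²·(18/5)·(2·4·6-(3·4+2)·(18/5))/(2·6³·2000) = -2/3125 rad
Load 3 — point force P=16 kN at a=12/5 m (b=L-a=18/5):
  θ_3 = Pa²(L-x)(2bL-(3b+a)(L-x))/(2L³EI)  [x>a] = 16·(12/5)²·(6-(18/5))·(2·(18/5)·6-(3·(18/5)+(12/5))·(6-(18/5)))/(2·6³·2000) = 1152/390625 rad
Load 4 — applied couple M₀=-8 kN·m at a=9/2 m (b=L-a=3/2):
  θ_4 = (R_Ax²/2 - M_Ax)/EI  [x≤a] with R_A=-3/2, M_A=-5/2 = ((-3/2)·(18/5)²/2 - (-5/2)·(18/5))/2000 = -9/25000 rad
Superposition: θ = Σ θ_i = 22291/3125000 rad ≈ 0.007133 rad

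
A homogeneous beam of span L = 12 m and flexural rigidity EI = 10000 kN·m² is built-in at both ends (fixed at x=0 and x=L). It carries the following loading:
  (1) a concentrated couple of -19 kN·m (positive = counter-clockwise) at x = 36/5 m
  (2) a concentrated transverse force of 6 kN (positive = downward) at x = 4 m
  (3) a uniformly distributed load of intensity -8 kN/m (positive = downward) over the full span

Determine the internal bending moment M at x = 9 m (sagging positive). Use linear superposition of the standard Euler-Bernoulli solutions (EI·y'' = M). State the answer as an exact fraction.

Load 1 — applied couple M₀=-19 kN·m at a=36/5 m (b=L-a=24/5):
  M_1 = R_Ax - M_A - M₀  [x>a] with R_A=-57/25, M_A=-152/25 = (-57/25)·9 - (-152/25) - (-19) = 114/25 kN·m
Load 2 — point force P=6 kN at a=4 m (b=L-a=8):
  M_2 = Pa²(a+3b)(L-x)/L³ - Pa²b/L²  [x>a] = 6·4²·(4+3·8)·(12-9)/12³ - 6·4²·8/12² = -2/3 kN·m
Load 3 — uniform load w=-8 kN/m over full span:
  M_3 = wLx/2 - wL²/12 - wx²/2 = (-8)·12·9/2 - (-8)·12²/12 - (-8)·9²/2 = -12 kN·m
Superposition: M = Σ M_i = -608/75 kN·m ≈ -8.106667 kN·m

M(9) = -608/75 kN·m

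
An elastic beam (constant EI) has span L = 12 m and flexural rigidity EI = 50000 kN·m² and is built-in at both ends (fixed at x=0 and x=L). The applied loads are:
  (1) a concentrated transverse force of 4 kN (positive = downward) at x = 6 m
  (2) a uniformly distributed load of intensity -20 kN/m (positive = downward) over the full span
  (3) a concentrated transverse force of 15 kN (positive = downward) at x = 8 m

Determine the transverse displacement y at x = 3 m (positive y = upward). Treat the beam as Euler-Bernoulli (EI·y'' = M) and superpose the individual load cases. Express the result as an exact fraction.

y(3) = 547/50000 m

Load 1 — point force P=4 kN at a=6 m (b=L-a=6):
  y_1 = -Pb²x²(3aL-(3a+b)x)/(6L³EI)  [x≤a] = -4·6²·3²·(3·6·12-(3·6+6)·3)/(6·12³·50000) = -9/25000 m
Load 2 — uniform load w=-20 kN/m over full span:
  y_2 = -wx²(L-x)²/(24EI) = -(-20)·3²·(12-3)²/(24·50000) = 243/20000 m
Load 3 — point force P=15 kN at a=8 m (b=L-a=4):
  y_3 = -Pb²x²(3aL-(3a+b)x)/(6L³EI)  [x≤a] = -15·4²·3²·(3·8·12-(3·8+4)·3)/(6·12³·50000) = -17/20000 m
Superposition: y = Σ y_i = 547/50000 m ≈ 0.010940 m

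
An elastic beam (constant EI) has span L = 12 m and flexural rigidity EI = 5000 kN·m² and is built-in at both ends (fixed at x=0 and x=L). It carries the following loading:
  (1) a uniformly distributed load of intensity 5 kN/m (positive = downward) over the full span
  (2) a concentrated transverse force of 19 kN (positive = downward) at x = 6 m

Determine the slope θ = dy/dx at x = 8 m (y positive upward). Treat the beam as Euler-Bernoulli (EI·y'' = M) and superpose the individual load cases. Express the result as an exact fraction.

θ(8) = 137/7500 rad

Load 1 — uniform load w=5 kN/m over full span:
  θ_1 = -wx(L-x)(L-2x)/(12EI) = -5·8·(12-8)·(12-2·8)/(12·5000) = 4/375 rad
Load 2 — point force P=19 kN at a=6 m (b=L-a=6):
  θ_2 = Pa²(L-x)(2bL-(3b+a)(L-x))/(2L³EI)  [x>a] = 19·6²·(12-8)·(2·6·12-(3·6+6)·(12-8))/(2·12³·5000) = 19/2500 rad
Superposition: θ = Σ θ_i = 137/7500 rad ≈ 0.018267 rad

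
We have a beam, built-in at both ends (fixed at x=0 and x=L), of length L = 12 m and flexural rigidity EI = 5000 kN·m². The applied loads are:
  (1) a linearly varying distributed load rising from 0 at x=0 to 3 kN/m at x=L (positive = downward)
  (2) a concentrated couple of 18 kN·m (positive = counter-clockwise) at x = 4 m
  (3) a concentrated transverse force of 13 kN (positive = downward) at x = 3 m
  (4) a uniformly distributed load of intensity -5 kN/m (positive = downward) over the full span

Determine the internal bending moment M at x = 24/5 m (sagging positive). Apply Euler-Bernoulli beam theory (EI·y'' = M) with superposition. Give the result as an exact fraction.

M(24/5) = -41151/2000 kN·m

Load 1 — triangular load w₀=3 kN/m (0→w₀ over full span):
  M_1 = 3w₀Lx/20 - w₀L²/30 - w₀x³/(6L) = 3·3·12·(24/5)/20 - 3·12²/30 - 3·(24/5)³/(6·12) = 864/125 kN·m
Load 2 — applied couple M₀=18 kN·m at a=4 m (b=L-a=8):
  M_2 = R_Ax - M_A - M₀  [x>a] with R_A=2, M_A=0 = 2·(24/5) - 0 - 18 = -42/5 kN·m
Load 3 — point force P=13 kN at a=3 m (b=L-a=9):
  M_3 = Pa²(a+3b)(L-x)/L³ - Pa²b/L²  [x>a] = 13·3²·(3+3·9)·(12-(24/5))/12³ - 13·3²·9/12² = 117/16 kN·m
Load 4 — uniform load w=-5 kN/m over full span:
  M_4 = wLx/2 - wL²/12 - wx²/2 = (-5)·12·(24/5)/2 - (-5)·12²/12 - (-5)·(24/5)²/2 = -132/5 kN·m
Superposition: M = Σ M_i = -41151/2000 kN·m ≈ -20.575500 kN·m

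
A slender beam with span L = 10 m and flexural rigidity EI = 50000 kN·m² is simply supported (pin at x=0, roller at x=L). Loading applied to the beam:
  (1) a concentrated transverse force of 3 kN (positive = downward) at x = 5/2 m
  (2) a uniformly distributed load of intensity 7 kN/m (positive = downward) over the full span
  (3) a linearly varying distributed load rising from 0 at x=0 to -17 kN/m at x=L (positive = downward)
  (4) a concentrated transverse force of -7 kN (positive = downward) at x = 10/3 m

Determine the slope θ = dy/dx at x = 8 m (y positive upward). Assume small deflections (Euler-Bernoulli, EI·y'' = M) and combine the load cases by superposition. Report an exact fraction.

Load 1 — point force P=3 kN at a=5/2 m (b=L-a=15/2):
  θ_1 = -Pa(2L²-6Lx+3x²+a²)/(6LEI)  [x>a] = -3·(5/2)·(2·10²-6·10·8+3·8²+(5/2)²)/(6·10·50000) = 327/1600000 rad
Load 2 — uniform load w=7 kN/m over full span:
  θ_2 = -w(L³-6Lx²+4x³)/(24EI) = -7·(10³-6·10·8²+4·8³)/(24·50000) = 231/50000 rad
Load 3 — triangular load w₀=-17 kN/m (0→w₀ over full span):
  θ_3 = -w₀(7L⁴-30L²x²+15x⁴)/(360LEI) = -(-17)·(7·10⁴-30·10²·8²+15·8⁴)/(360·10·50000) = -12869/2250000 rad
Load 4 — point force P=-7 kN at a=10/3 m (b=L-a=20/3):
  θ_4 = -Pa(2L²-6Lx+3x²+a²)/(6LEI)  [x>a] = -(-7)·(10/3)·(2·10²-6·10·8+3·8²+(10/3)²)/(6·10·50000) = -1211/2025000 rad
Superposition: θ = Σ θ_i = -967597/648000000 rad ≈ -0.001493 rad

θ(8) = -967597/648000000 rad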